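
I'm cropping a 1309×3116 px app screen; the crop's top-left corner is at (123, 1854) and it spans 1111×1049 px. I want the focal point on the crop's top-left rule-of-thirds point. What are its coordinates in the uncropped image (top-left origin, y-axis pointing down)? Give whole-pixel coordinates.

(493, 2204)

One third of the crop width 1111 is 370.33 px.
One third of the crop height 1049 is 349.67 px.
The top-left point is one-third across and one-third down within the crop:
x = 123 + 1 × 370.33 ≈ 493; y = 1854 + 1 × 349.67 ≈ 2204.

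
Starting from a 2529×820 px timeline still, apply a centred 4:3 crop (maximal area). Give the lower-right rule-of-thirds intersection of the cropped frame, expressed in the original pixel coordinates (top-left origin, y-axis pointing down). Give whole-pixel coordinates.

2529/820 > 4/3, so the 4:3 crop keeps the full height 820 and trims width to 820 × 4/3 = 1093.33 px.
Left offset = (2529 − 1093.33)/2 = 717.83 px; top offset = 0.
Lower-right is two-thirds across and two-thirds down within the crop:
x = 717.83 + 2 × 1093.33/3 ≈ 1447; y = 0.00 + 2 × 820.00/3 ≈ 547.

x = 1447 px, y = 547 px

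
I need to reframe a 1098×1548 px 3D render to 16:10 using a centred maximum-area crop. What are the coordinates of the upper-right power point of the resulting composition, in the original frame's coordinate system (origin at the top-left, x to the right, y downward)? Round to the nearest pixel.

1098/1548 < 16/10, so the 16:10 crop keeps the full width 1098 and trims height to 1098 × 10/16 = 686.25 px.
Top offset = (1548 − 686.25)/2 = 430.88 px; left offset = 0.
Upper-right is two-thirds across and one-third down within the crop:
x = 0.00 + 2 × 1098.00/3 ≈ 732; y = 430.88 + 1 × 686.25/3 ≈ 660.

(732, 660)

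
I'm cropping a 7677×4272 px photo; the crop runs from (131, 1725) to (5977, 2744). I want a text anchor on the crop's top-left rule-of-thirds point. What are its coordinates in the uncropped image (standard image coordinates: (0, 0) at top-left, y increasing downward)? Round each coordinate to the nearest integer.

(2080, 2065)

Crop width = 5977 − 131 = 5846 px; one third is 1948.67 px.
Crop height = 2744 − 1725 = 1019 px; one third is 339.67 px.
The top-left point is one-third across and one-third down within the crop:
x = 131 + 1 × 1948.67 ≈ 2080; y = 1725 + 1 × 339.67 ≈ 2065.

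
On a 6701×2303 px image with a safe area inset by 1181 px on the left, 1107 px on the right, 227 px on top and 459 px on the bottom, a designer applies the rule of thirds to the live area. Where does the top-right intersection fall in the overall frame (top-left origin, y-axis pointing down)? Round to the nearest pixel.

(4123, 766)

Content width = 6701 − 1181 − 1107 = 4413 px; content height = 2303 − 227 − 459 = 1617 px.
Top-right is two-thirds across and one-third down within the live area.
x = 1181 + 2 × 4413/3 = 1181 + 2942.00 ≈ 4123
y = 227 + 1 × 1617/3 = 227 + 539.00 ≈ 766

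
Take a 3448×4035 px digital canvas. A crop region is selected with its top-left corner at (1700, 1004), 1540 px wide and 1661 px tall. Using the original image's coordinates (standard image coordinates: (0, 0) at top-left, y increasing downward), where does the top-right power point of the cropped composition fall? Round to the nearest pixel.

(2727, 1558)

One third of the crop width 1540 is 513.33 px.
One third of the crop height 1661 is 553.67 px.
The top-right point is two-thirds across and one-third down within the crop:
x = 1700 + 2 × 513.33 ≈ 2727; y = 1004 + 1 × 553.67 ≈ 1558.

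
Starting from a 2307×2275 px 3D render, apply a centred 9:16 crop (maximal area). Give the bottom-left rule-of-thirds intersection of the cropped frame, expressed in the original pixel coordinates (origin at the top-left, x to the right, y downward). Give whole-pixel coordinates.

2307/2275 > 9/16, so the 9:16 crop keeps the full height 2275 and trims width to 2275 × 9/16 = 1279.69 px.
Left offset = (2307 − 1279.69)/2 = 513.66 px; top offset = 0.
Bottom-left is one-third across and two-thirds down within the crop:
x = 513.66 + 1 × 1279.69/3 ≈ 940; y = 0.00 + 2 × 2275.00/3 ≈ 1517.

x = 940 px, y = 1517 px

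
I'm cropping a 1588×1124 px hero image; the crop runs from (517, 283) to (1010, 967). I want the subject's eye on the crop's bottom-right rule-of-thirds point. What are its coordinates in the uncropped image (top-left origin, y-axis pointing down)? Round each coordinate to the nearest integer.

(846, 739)

Crop width = 1010 − 517 = 493 px; one third is 164.33 px.
Crop height = 967 − 283 = 684 px; one third is 228.00 px.
The bottom-right point is two-thirds across and two-thirds down within the crop:
x = 517 + 2 × 164.33 ≈ 846; y = 283 + 2 × 228.00 ≈ 739.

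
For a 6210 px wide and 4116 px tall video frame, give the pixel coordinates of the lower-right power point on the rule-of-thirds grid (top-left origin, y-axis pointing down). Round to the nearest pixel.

The lower-right point sits two-thirds of the way across and two-thirds of the way down.
x = 2 × 6210/3 ≈ 4140; y = 2 × 4116/3 ≈ 2744.

x = 4140 px, y = 2744 px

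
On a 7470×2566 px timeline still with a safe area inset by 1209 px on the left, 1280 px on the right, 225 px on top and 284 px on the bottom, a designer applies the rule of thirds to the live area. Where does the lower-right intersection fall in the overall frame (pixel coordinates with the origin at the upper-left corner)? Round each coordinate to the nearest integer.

Content width = 7470 − 1209 − 1280 = 4981 px; content height = 2566 − 225 − 284 = 2057 px.
Lower-right is two-thirds across and two-thirds down within the live area.
x = 1209 + 2 × 4981/3 = 1209 + 3320.67 ≈ 4530
y = 225 + 2 × 2057/3 = 225 + 1371.33 ≈ 1596

x = 4530 px, y = 1596 px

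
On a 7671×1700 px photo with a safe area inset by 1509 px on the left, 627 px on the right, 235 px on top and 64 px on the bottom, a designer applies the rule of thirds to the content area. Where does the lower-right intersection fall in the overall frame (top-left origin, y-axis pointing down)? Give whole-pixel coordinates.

(5199, 1169)

Content width = 7671 − 1509 − 627 = 5535 px; content height = 1700 − 235 − 64 = 1401 px.
Lower-right is two-thirds across and two-thirds down within the content area.
x = 1509 + 2 × 5535/3 = 1509 + 3690.00 ≈ 5199
y = 235 + 2 × 1401/3 = 235 + 934.00 ≈ 1169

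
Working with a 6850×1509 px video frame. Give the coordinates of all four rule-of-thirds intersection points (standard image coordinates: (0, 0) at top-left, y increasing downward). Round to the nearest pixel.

(2283, 503), (4567, 503), (2283, 1006), (4567, 1006)

One third of 6850 is 2283.33; one third of 1509 is 503.
Vertical third lines at x = 2283 and x = 4567; horizontal third lines at y = 503 and y = 1006.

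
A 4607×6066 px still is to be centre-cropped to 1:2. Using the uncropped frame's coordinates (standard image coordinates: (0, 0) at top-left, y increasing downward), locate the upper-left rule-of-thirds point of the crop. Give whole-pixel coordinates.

4607/6066 > 1/2, so the 1:2 crop keeps the full height 6066 and trims width to 6066 × 1/2 = 3033.00 px.
Left offset = (4607 − 3033.00)/2 = 787.00 px; top offset = 0.
Upper-left is one-third across and one-third down within the crop:
x = 787.00 + 1 × 3033.00/3 ≈ 1798; y = 0.00 + 1 × 6066.00/3 ≈ 2022.

(1798, 2022)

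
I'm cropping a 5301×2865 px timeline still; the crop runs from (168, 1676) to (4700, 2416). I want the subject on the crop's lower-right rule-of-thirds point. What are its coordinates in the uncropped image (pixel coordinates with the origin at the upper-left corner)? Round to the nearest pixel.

Crop width = 4700 − 168 = 4532 px; one third is 1510.67 px.
Crop height = 2416 − 1676 = 740 px; one third is 246.67 px.
The lower-right point is two-thirds across and two-thirds down within the crop:
x = 168 + 2 × 1510.67 ≈ 3189; y = 1676 + 2 × 246.67 ≈ 2169.

(3189, 2169)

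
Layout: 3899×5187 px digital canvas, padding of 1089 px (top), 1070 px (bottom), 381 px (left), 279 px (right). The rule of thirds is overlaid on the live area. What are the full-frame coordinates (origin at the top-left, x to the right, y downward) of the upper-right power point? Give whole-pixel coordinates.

(2540, 2098)

Content width = 3899 − 381 − 279 = 3239 px; content height = 5187 − 1089 − 1070 = 3028 px.
Upper-right is two-thirds across and one-third down within the live area.
x = 381 + 2 × 3239/3 = 381 + 2159.33 ≈ 2540
y = 1089 + 1 × 3028/3 = 1089 + 1009.33 ≈ 2098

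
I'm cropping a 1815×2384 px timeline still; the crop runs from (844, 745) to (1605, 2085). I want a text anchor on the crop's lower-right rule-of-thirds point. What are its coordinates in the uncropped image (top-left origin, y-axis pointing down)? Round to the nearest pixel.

Crop width = 1605 − 844 = 761 px; one third is 253.67 px.
Crop height = 2085 − 745 = 1340 px; one third is 446.67 px.
The lower-right point is two-thirds across and two-thirds down within the crop:
x = 844 + 2 × 253.67 ≈ 1351; y = 745 + 2 × 446.67 ≈ 1638.

(1351, 1638)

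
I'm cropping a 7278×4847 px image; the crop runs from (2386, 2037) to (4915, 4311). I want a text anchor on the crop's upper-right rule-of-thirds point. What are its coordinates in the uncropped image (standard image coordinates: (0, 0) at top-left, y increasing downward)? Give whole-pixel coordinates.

x = 4072 px, y = 2795 px

Crop width = 4915 − 2386 = 2529 px; one third is 843.00 px.
Crop height = 4311 − 2037 = 2274 px; one third is 758.00 px.
The upper-right point is two-thirds across and one-third down within the crop:
x = 2386 + 2 × 843.00 ≈ 4072; y = 2037 + 1 × 758.00 ≈ 2795.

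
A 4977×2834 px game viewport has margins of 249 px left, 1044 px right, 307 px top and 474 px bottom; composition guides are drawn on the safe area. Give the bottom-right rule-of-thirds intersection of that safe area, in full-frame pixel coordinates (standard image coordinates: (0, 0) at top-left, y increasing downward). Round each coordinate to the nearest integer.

x = 2705 px, y = 1676 px

Content width = 4977 − 249 − 1044 = 3684 px; content height = 2834 − 307 − 474 = 2053 px.
Bottom-right is two-thirds across and two-thirds down within the safe area.
x = 249 + 2 × 3684/3 = 249 + 2456.00 ≈ 2705
y = 307 + 2 × 2053/3 = 307 + 1368.67 ≈ 1676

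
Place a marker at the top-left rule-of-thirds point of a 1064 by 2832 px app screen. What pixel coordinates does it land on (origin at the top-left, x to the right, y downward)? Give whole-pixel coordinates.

The top-left point sits one-third of the way across and one-third of the way down.
x = 1 × 1064/3 ≈ 355; y = 1 × 2832/3 ≈ 944.

(355, 944)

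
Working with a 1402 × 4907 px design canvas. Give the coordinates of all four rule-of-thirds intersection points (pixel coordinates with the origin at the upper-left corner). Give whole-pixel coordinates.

One third of 1402 is 467.33; one third of 4907 is 1635.67.
Vertical third lines at x = 467 and x = 935; horizontal third lines at y = 1636 and y = 3271.

(467, 1636), (935, 1636), (467, 3271), (935, 3271)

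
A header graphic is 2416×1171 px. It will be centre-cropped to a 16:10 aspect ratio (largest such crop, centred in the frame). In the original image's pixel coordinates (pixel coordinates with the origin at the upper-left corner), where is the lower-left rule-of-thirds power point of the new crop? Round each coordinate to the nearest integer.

2416/1171 > 16/10, so the 16:10 crop keeps the full height 1171 and trims width to 1171 × 16/10 = 1873.60 px.
Left offset = (2416 − 1873.60)/2 = 271.20 px; top offset = 0.
Lower-left is one-third across and two-thirds down within the crop:
x = 271.20 + 1 × 1873.60/3 ≈ 896; y = 0.00 + 2 × 1171.00/3 ≈ 781.

x = 896 px, y = 781 px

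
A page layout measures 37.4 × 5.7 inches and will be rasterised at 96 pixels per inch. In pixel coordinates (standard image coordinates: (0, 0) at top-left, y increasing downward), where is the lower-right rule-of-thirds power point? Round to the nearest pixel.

In pixels the canvas is 37.4 × 96 = 3590.4 wide and 5.7 × 96 = 547.2 tall.
The lower-right point is two-thirds across and two-thirds down:
x = 2 × 3590.4/3 ≈ 2394; y = 2 × 547.2/3 ≈ 365.

(2394, 365)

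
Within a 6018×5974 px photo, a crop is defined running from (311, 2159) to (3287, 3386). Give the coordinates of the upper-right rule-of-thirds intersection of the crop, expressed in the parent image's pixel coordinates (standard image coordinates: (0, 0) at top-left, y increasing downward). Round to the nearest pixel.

x = 2295 px, y = 2568 px

Crop width = 3287 − 311 = 2976 px; one third is 992.00 px.
Crop height = 3386 − 2159 = 1227 px; one third is 409.00 px.
The upper-right point is two-thirds across and one-third down within the crop:
x = 311 + 2 × 992.00 ≈ 2295; y = 2159 + 1 × 409.00 ≈ 2568.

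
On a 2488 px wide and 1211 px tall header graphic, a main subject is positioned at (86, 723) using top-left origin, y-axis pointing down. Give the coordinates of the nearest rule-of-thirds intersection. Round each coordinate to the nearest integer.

Third lines: x ∈ {829, 1659}, y ∈ {404, 807}.
86 is closer to x = 829; 723 is closer to y = 807.
So the nearest intersection is the lower-left power point.

x = 829 px, y = 807 px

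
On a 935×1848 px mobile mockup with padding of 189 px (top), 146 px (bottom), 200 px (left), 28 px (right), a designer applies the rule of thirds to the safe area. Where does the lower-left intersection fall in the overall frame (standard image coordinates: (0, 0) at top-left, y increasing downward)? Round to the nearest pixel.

(436, 1198)

Content width = 935 − 200 − 28 = 707 px; content height = 1848 − 189 − 146 = 1513 px.
Lower-left is one-third across and two-thirds down within the safe area.
x = 200 + 1 × 707/3 = 200 + 235.67 ≈ 436
y = 189 + 2 × 1513/3 = 189 + 1008.67 ≈ 1198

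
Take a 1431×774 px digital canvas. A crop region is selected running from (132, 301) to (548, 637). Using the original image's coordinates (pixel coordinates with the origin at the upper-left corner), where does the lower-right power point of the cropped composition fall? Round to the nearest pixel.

Crop width = 548 − 132 = 416 px; one third is 138.67 px.
Crop height = 637 − 301 = 336 px; one third is 112.00 px.
The lower-right point is two-thirds across and two-thirds down within the crop:
x = 132 + 2 × 138.67 ≈ 409; y = 301 + 2 × 112.00 ≈ 525.

x = 409 px, y = 525 px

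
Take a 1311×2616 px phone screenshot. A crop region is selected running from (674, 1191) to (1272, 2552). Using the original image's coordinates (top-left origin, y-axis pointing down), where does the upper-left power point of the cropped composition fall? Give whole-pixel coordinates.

(873, 1645)

Crop width = 1272 − 674 = 598 px; one third is 199.33 px.
Crop height = 2552 − 1191 = 1361 px; one third is 453.67 px.
The upper-left point is one-third across and one-third down within the crop:
x = 674 + 1 × 199.33 ≈ 873; y = 1191 + 1 × 453.67 ≈ 1645.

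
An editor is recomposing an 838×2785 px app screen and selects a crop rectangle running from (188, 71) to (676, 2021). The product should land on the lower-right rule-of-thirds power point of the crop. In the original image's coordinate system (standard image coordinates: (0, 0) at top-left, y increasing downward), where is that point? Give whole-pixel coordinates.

Crop width = 676 − 188 = 488 px; one third is 162.67 px.
Crop height = 2021 − 71 = 1950 px; one third is 650.00 px.
The lower-right point is two-thirds across and two-thirds down within the crop:
x = 188 + 2 × 162.67 ≈ 513; y = 71 + 2 × 650.00 ≈ 1371.

x = 513 px, y = 1371 px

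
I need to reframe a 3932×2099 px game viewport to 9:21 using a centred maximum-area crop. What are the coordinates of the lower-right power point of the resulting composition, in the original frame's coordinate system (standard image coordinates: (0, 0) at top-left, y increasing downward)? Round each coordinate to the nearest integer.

3932/2099 > 9/21, so the 9:21 crop keeps the full height 2099 and trims width to 2099 × 9/21 = 899.57 px.
Left offset = (3932 − 899.57)/2 = 1516.21 px; top offset = 0.
Lower-right is two-thirds across and two-thirds down within the crop:
x = 1516.21 + 2 × 899.57/3 ≈ 2116; y = 0.00 + 2 × 2099.00/3 ≈ 1399.

x = 2116 px, y = 1399 px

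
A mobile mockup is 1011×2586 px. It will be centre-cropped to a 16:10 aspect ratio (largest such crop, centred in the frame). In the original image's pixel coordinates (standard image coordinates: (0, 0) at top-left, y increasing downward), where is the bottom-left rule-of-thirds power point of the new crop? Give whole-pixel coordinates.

1011/2586 < 16/10, so the 16:10 crop keeps the full width 1011 and trims height to 1011 × 10/16 = 631.88 px.
Top offset = (2586 − 631.88)/2 = 977.06 px; left offset = 0.
Bottom-left is one-third across and two-thirds down within the crop:
x = 0.00 + 1 × 1011.00/3 ≈ 337; y = 977.06 + 2 × 631.88/3 ≈ 1398.

x = 337 px, y = 1398 px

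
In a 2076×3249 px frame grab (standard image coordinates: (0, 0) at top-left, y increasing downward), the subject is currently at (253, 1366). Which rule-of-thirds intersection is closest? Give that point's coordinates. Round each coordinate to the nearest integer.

(692, 1083)

Third lines: x ∈ {692, 1384}, y ∈ {1083, 2166}.
253 is closer to x = 692; 1366 is closer to y = 1083.
So the nearest intersection is the upper-left power point.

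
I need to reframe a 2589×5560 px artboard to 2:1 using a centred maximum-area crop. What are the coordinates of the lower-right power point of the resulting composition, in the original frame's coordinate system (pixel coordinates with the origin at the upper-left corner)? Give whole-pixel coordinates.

2589/5560 < 2/1, so the 2:1 crop keeps the full width 2589 and trims height to 2589 × 1/2 = 1294.50 px.
Top offset = (5560 − 1294.50)/2 = 2132.75 px; left offset = 0.
Lower-right is two-thirds across and two-thirds down within the crop:
x = 0.00 + 2 × 2589.00/3 ≈ 1726; y = 2132.75 + 2 × 1294.50/3 ≈ 2996.

(1726, 2996)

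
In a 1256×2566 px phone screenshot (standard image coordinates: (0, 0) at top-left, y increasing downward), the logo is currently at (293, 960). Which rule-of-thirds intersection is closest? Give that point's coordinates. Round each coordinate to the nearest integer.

Third lines: x ∈ {419, 837}, y ∈ {855, 1711}.
293 is closer to x = 419; 960 is closer to y = 855.
So the nearest intersection is the upper-left power point.

x = 419 px, y = 855 px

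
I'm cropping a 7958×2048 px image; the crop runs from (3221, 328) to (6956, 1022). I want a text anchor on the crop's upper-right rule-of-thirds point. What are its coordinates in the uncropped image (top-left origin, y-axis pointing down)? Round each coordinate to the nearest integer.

x = 5711 px, y = 559 px

Crop width = 6956 − 3221 = 3735 px; one third is 1245.00 px.
Crop height = 1022 − 328 = 694 px; one third is 231.33 px.
The upper-right point is two-thirds across and one-third down within the crop:
x = 3221 + 2 × 1245.00 ≈ 5711; y = 328 + 1 × 231.33 ≈ 559.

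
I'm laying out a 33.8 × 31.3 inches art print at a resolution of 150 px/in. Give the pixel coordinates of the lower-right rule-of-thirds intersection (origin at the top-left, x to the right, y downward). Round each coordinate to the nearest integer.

(3380, 3130)

In pixels the canvas is 33.8 × 150 = 5070 wide and 31.3 × 150 = 4695 tall.
The lower-right point is two-thirds across and two-thirds down:
x = 2 × 5070/3 ≈ 3380; y = 2 × 4695/3 ≈ 3130.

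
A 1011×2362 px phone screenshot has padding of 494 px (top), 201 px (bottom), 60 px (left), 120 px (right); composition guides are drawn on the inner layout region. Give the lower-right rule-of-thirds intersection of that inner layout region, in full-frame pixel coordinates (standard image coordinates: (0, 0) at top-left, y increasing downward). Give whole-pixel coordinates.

Content width = 1011 − 60 − 120 = 831 px; content height = 2362 − 494 − 201 = 1667 px.
Lower-right is two-thirds across and two-thirds down within the inner layout region.
x = 60 + 2 × 831/3 = 60 + 554.00 ≈ 614
y = 494 + 2 × 1667/3 = 494 + 1111.33 ≈ 1605

(614, 1605)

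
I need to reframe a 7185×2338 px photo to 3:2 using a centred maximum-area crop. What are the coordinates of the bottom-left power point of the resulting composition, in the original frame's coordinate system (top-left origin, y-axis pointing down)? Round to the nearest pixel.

7185/2338 > 3/2, so the 3:2 crop keeps the full height 2338 and trims width to 2338 × 3/2 = 3507.00 px.
Left offset = (7185 − 3507.00)/2 = 1839.00 px; top offset = 0.
Bottom-left is one-third across and two-thirds down within the crop:
x = 1839.00 + 1 × 3507.00/3 ≈ 3008; y = 0.00 + 2 × 2338.00/3 ≈ 1559.

(3008, 1559)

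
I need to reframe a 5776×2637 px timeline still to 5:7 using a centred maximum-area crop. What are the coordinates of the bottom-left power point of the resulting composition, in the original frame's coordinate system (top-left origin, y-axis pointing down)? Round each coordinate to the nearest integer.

5776/2637 > 5/7, so the 5:7 crop keeps the full height 2637 and trims width to 2637 × 5/7 = 1883.57 px.
Left offset = (5776 − 1883.57)/2 = 1946.21 px; top offset = 0.
Bottom-left is one-third across and two-thirds down within the crop:
x = 1946.21 + 1 × 1883.57/3 ≈ 2574; y = 0.00 + 2 × 2637.00/3 ≈ 1758.

(2574, 1758)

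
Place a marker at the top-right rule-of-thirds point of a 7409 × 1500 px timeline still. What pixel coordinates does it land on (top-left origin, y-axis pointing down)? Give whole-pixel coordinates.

The top-right point sits two-thirds of the way across and one-third of the way down.
x = 2 × 7409/3 ≈ 4939; y = 1 × 1500/3 ≈ 500.

x = 4939 px, y = 500 px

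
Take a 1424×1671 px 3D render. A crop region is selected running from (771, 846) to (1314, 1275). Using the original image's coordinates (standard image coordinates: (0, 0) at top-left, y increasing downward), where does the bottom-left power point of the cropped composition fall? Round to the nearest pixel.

(952, 1132)

Crop width = 1314 − 771 = 543 px; one third is 181.00 px.
Crop height = 1275 − 846 = 429 px; one third is 143.00 px.
The bottom-left point is one-third across and two-thirds down within the crop:
x = 771 + 1 × 181.00 ≈ 952; y = 846 + 2 × 143.00 ≈ 1132.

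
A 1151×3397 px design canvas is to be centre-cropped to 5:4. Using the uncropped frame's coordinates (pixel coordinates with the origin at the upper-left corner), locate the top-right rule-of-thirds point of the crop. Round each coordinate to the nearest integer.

x = 767 px, y = 1545 px

1151/3397 < 5/4, so the 5:4 crop keeps the full width 1151 and trims height to 1151 × 4/5 = 920.80 px.
Top offset = (3397 − 920.80)/2 = 1238.10 px; left offset = 0.
Top-right is two-thirds across and one-third down within the crop:
x = 0.00 + 2 × 1151.00/3 ≈ 767; y = 1238.10 + 1 × 920.80/3 ≈ 1545.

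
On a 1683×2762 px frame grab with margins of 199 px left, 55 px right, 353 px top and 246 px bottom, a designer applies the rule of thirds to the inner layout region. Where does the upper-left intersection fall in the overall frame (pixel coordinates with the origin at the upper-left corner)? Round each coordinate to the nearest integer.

Content width = 1683 − 199 − 55 = 1429 px; content height = 2762 − 353 − 246 = 2163 px.
Upper-left is one-third across and one-third down within the inner layout region.
x = 199 + 1 × 1429/3 = 199 + 476.33 ≈ 675
y = 353 + 1 × 2163/3 = 353 + 721.00 ≈ 1074

(675, 1074)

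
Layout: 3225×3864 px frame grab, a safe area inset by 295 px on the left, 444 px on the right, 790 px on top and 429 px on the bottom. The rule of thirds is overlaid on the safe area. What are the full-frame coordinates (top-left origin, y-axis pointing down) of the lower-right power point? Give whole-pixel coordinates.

Content width = 3225 − 295 − 444 = 2486 px; content height = 3864 − 790 − 429 = 2645 px.
Lower-right is two-thirds across and two-thirds down within the safe area.
x = 295 + 2 × 2486/3 = 295 + 1657.33 ≈ 1952
y = 790 + 2 × 2645/3 = 790 + 1763.33 ≈ 2553

(1952, 2553)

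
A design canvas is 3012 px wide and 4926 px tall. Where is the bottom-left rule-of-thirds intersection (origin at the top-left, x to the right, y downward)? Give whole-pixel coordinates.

x = 1004 px, y = 3284 px

The bottom-left point sits one-third of the way across and two-thirds of the way down.
x = 1 × 3012/3 ≈ 1004; y = 2 × 4926/3 ≈ 3284.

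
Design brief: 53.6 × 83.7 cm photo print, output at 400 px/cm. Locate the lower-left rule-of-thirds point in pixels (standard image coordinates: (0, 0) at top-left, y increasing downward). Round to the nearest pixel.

In pixels the canvas is 53.6 × 400 = 21440 wide and 83.7 × 400 = 33480 tall.
The lower-left point is one-third across and two-thirds down:
x = 1 × 21440/3 ≈ 7147; y = 2 × 33480/3 ≈ 22320.

x = 7147 px, y = 22320 px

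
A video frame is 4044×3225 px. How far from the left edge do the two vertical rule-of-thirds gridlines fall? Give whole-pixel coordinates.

1348 px and 2696 px

4044 / 3 = 1348, so the vertical lines sit at one and two thirds of 4044.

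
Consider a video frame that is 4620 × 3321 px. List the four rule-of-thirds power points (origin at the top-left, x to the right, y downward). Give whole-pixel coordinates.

(1540, 1107), (3080, 1107), (1540, 2214), (3080, 2214)

One third of 4620 is 1540; one third of 3321 is 1107.
Vertical third lines at x = 1540 and x = 3080; horizontal third lines at y = 1107 and y = 2214.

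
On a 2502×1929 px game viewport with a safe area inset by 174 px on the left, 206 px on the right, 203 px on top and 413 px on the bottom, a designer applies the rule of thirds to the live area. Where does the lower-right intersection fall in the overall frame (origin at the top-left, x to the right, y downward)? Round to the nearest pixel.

Content width = 2502 − 174 − 206 = 2122 px; content height = 1929 − 203 − 413 = 1313 px.
Lower-right is two-thirds across and two-thirds down within the live area.
x = 174 + 2 × 2122/3 = 174 + 1414.67 ≈ 1589
y = 203 + 2 × 1313/3 = 203 + 875.33 ≈ 1078

(1589, 1078)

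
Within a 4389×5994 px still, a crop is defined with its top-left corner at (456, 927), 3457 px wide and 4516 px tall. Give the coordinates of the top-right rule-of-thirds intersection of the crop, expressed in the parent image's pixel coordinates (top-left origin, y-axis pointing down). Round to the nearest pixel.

x = 2761 px, y = 2432 px

One third of the crop width 3457 is 1152.33 px.
One third of the crop height 4516 is 1505.33 px.
The top-right point is two-thirds across and one-third down within the crop:
x = 456 + 2 × 1152.33 ≈ 2761; y = 927 + 1 × 1505.33 ≈ 2432.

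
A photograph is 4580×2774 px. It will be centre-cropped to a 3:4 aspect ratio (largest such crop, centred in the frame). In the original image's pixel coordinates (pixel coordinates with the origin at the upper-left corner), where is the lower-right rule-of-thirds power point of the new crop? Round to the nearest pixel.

4580/2774 > 3/4, so the 3:4 crop keeps the full height 2774 and trims width to 2774 × 3/4 = 2080.50 px.
Left offset = (4580 − 2080.50)/2 = 1249.75 px; top offset = 0.
Lower-right is two-thirds across and two-thirds down within the crop:
x = 1249.75 + 2 × 2080.50/3 ≈ 2637; y = 0.00 + 2 × 2774.00/3 ≈ 1849.

x = 2637 px, y = 1849 px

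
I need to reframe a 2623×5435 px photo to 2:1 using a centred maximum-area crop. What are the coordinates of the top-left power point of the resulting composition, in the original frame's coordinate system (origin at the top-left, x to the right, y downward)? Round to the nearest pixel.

2623/5435 < 2/1, so the 2:1 crop keeps the full width 2623 and trims height to 2623 × 1/2 = 1311.50 px.
Top offset = (5435 − 1311.50)/2 = 2061.75 px; left offset = 0.
Top-left is one-third across and one-third down within the crop:
x = 0.00 + 1 × 2623.00/3 ≈ 874; y = 2061.75 + 1 × 1311.50/3 ≈ 2499.

x = 874 px, y = 2499 px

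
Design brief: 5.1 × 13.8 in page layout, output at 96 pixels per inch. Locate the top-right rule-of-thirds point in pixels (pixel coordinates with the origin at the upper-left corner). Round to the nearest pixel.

In pixels the canvas is 5.1 × 96 = 489.6 wide and 13.8 × 96 = 1324.8 tall.
The top-right point is two-thirds across and one-third down:
x = 2 × 489.6/3 ≈ 326; y = 1 × 1324.8/3 ≈ 442.

(326, 442)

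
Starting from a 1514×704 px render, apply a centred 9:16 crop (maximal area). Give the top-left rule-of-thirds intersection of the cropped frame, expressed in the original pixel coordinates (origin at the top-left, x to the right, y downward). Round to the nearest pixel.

x = 691 px, y = 235 px

1514/704 > 9/16, so the 9:16 crop keeps the full height 704 and trims width to 704 × 9/16 = 396.00 px.
Left offset = (1514 − 396.00)/2 = 559.00 px; top offset = 0.
Top-left is one-third across and one-third down within the crop:
x = 559.00 + 1 × 396.00/3 ≈ 691; y = 0.00 + 1 × 704.00/3 ≈ 235.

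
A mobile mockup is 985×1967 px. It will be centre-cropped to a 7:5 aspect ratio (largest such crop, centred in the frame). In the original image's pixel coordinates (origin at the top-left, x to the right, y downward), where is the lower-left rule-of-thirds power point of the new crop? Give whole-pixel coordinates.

(328, 1101)

985/1967 < 7/5, so the 7:5 crop keeps the full width 985 and trims height to 985 × 5/7 = 703.57 px.
Top offset = (1967 − 703.57)/2 = 631.71 px; left offset = 0.
Lower-left is one-third across and two-thirds down within the crop:
x = 0.00 + 1 × 985.00/3 ≈ 328; y = 631.71 + 2 × 703.57/3 ≈ 1101.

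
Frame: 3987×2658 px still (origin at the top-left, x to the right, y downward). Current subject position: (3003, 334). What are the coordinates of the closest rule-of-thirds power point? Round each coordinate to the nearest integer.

Third lines: x ∈ {1329, 2658}, y ∈ {886, 1772}.
3003 is closer to x = 2658; 334 is closer to y = 886.
So the nearest intersection is the upper-right power point.

(2658, 886)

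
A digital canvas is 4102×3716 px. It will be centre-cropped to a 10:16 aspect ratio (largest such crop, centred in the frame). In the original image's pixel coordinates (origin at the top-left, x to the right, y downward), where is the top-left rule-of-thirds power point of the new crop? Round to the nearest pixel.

(1664, 1239)

4102/3716 > 10/16, so the 10:16 crop keeps the full height 3716 and trims width to 3716 × 10/16 = 2322.50 px.
Left offset = (4102 − 2322.50)/2 = 889.75 px; top offset = 0.
Top-left is one-third across and one-third down within the crop:
x = 889.75 + 1 × 2322.50/3 ≈ 1664; y = 0.00 + 1 × 3716.00/3 ≈ 1239.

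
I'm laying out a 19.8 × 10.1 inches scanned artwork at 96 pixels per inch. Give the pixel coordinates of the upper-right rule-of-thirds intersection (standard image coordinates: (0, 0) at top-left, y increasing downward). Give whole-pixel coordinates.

In pixels the canvas is 19.8 × 96 = 1900.8 wide and 10.1 × 96 = 969.6 tall.
The upper-right point is two-thirds across and one-third down:
x = 2 × 1900.8/3 ≈ 1267; y = 1 × 969.6/3 ≈ 323.

(1267, 323)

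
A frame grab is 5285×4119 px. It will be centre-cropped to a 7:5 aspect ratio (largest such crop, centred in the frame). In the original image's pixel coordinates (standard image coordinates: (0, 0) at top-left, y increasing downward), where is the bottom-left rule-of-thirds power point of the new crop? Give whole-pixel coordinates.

x = 1762 px, y = 2689 px

5285/4119 < 7/5, so the 7:5 crop keeps the full width 5285 and trims height to 5285 × 5/7 = 3775.00 px.
Top offset = (4119 − 3775.00)/2 = 172.00 px; left offset = 0.
Bottom-left is one-third across and two-thirds down within the crop:
x = 0.00 + 1 × 5285.00/3 ≈ 1762; y = 172.00 + 2 × 3775.00/3 ≈ 2689.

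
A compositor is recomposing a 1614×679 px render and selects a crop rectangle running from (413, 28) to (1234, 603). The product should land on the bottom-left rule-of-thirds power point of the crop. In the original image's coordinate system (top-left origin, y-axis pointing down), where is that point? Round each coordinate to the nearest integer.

Crop width = 1234 − 413 = 821 px; one third is 273.67 px.
Crop height = 603 − 28 = 575 px; one third is 191.67 px.
The bottom-left point is one-third across and two-thirds down within the crop:
x = 413 + 1 × 273.67 ≈ 687; y = 28 + 2 × 191.67 ≈ 411.

(687, 411)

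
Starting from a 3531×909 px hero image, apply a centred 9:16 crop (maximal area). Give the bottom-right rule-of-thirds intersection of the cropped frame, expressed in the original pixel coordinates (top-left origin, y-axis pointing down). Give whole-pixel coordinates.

3531/909 > 9/16, so the 9:16 crop keeps the full height 909 and trims width to 909 × 9/16 = 511.31 px.
Left offset = (3531 − 511.31)/2 = 1509.84 px; top offset = 0.
Bottom-right is two-thirds across and two-thirds down within the crop:
x = 1509.84 + 2 × 511.31/3 ≈ 1851; y = 0.00 + 2 × 909.00/3 ≈ 606.

(1851, 606)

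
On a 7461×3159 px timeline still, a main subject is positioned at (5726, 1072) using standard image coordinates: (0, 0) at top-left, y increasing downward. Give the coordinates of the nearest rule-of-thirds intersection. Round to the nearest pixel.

(4974, 1053)

Third lines: x ∈ {2487, 4974}, y ∈ {1053, 2106}.
5726 is closer to x = 4974; 1072 is closer to y = 1053.
So the nearest intersection is the upper-right power point.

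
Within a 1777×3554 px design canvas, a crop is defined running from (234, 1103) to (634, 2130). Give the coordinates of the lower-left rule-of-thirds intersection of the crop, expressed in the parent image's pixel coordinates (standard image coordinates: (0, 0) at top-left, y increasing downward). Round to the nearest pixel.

Crop width = 634 − 234 = 400 px; one third is 133.33 px.
Crop height = 2130 − 1103 = 1027 px; one third is 342.33 px.
The lower-left point is one-third across and two-thirds down within the crop:
x = 234 + 1 × 133.33 ≈ 367; y = 1103 + 2 × 342.33 ≈ 1788.

(367, 1788)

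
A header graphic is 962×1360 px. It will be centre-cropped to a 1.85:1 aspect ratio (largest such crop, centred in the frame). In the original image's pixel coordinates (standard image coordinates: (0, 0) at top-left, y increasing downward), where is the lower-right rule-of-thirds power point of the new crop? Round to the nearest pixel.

(641, 767)

962/1360 < 1.85/1, so the 1.85:1 crop keeps the full width 962 and trims height to 962 × 1/1.85 = 520.00 px.
Top offset = (1360 − 520.00)/2 = 420.00 px; left offset = 0.
Lower-right is two-thirds across and two-thirds down within the crop:
x = 0.00 + 2 × 962.00/3 ≈ 641; y = 420.00 + 2 × 520.00/3 ≈ 767.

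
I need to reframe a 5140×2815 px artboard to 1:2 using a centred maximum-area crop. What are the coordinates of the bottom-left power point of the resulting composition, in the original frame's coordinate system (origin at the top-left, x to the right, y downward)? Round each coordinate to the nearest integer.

(2335, 1877)

5140/2815 > 1/2, so the 1:2 crop keeps the full height 2815 and trims width to 2815 × 1/2 = 1407.50 px.
Left offset = (5140 − 1407.50)/2 = 1866.25 px; top offset = 0.
Bottom-left is one-third across and two-thirds down within the crop:
x = 1866.25 + 1 × 1407.50/3 ≈ 2335; y = 0.00 + 2 × 2815.00/3 ≈ 1877.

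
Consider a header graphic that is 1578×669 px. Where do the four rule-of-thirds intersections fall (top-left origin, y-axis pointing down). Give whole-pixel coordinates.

One third of 1578 is 526; one third of 669 is 223.
Vertical third lines at x = 526 and x = 1052; horizontal third lines at y = 223 and y = 446.

(526, 223), (1052, 223), (526, 446), (1052, 446)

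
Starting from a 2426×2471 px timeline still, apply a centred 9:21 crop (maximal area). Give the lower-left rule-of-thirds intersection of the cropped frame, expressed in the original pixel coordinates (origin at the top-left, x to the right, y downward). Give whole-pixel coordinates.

2426/2471 > 9/21, so the 9:21 crop keeps the full height 2471 and trims width to 2471 × 9/21 = 1059.00 px.
Left offset = (2426 − 1059.00)/2 = 683.50 px; top offset = 0.
Lower-left is one-third across and two-thirds down within the crop:
x = 683.50 + 1 × 1059.00/3 ≈ 1037; y = 0.00 + 2 × 2471.00/3 ≈ 1647.

(1037, 1647)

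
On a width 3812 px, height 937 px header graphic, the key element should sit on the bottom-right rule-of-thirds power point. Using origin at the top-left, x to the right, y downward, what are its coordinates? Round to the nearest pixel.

x = 2541 px, y = 625 px

The bottom-right point sits two-thirds of the way across and two-thirds of the way down.
x = 2 × 3812/3 ≈ 2541; y = 2 × 937/3 ≈ 625.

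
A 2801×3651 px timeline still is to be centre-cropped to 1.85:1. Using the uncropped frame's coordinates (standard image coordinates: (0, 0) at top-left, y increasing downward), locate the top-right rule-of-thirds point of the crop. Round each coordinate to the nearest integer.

(1867, 1573)

2801/3651 < 1.85/1, so the 1.85:1 crop keeps the full width 2801 and trims height to 2801 × 1/1.85 = 1514.05 px.
Top offset = (3651 − 1514.05)/2 = 1068.47 px; left offset = 0.
Top-right is two-thirds across and one-third down within the crop:
x = 0.00 + 2 × 2801.00/3 ≈ 1867; y = 1068.47 + 1 × 1514.05/3 ≈ 1573.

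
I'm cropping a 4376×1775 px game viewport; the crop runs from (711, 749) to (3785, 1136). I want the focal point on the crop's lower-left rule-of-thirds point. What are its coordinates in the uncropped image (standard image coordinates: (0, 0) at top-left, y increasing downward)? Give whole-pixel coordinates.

Crop width = 3785 − 711 = 3074 px; one third is 1024.67 px.
Crop height = 1136 − 749 = 387 px; one third is 129.00 px.
The lower-left point is one-third across and two-thirds down within the crop:
x = 711 + 1 × 1024.67 ≈ 1736; y = 749 + 2 × 129.00 ≈ 1007.

(1736, 1007)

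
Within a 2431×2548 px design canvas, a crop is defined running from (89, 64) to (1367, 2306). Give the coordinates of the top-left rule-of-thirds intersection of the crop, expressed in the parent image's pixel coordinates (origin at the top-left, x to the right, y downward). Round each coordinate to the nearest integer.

Crop width = 1367 − 89 = 1278 px; one third is 426.00 px.
Crop height = 2306 − 64 = 2242 px; one third is 747.33 px.
The top-left point is one-third across and one-third down within the crop:
x = 89 + 1 × 426.00 ≈ 515; y = 64 + 1 × 747.33 ≈ 811.

(515, 811)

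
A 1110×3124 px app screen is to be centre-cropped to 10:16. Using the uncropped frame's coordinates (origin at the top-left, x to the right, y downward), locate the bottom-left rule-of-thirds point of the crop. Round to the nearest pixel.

(370, 1858)

1110/3124 < 10/16, so the 10:16 crop keeps the full width 1110 and trims height to 1110 × 16/10 = 1776.00 px.
Top offset = (3124 − 1776.00)/2 = 674.00 px; left offset = 0.
Bottom-left is one-third across and two-thirds down within the crop:
x = 0.00 + 1 × 1110.00/3 ≈ 370; y = 674.00 + 2 × 1776.00/3 ≈ 1858.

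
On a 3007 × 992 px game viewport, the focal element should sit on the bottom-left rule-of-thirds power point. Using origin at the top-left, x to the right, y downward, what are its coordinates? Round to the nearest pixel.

x = 1002 px, y = 661 px

The bottom-left point sits one-third of the way across and two-thirds of the way down.
x = 1 × 3007/3 ≈ 1002; y = 2 × 992/3 ≈ 661.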